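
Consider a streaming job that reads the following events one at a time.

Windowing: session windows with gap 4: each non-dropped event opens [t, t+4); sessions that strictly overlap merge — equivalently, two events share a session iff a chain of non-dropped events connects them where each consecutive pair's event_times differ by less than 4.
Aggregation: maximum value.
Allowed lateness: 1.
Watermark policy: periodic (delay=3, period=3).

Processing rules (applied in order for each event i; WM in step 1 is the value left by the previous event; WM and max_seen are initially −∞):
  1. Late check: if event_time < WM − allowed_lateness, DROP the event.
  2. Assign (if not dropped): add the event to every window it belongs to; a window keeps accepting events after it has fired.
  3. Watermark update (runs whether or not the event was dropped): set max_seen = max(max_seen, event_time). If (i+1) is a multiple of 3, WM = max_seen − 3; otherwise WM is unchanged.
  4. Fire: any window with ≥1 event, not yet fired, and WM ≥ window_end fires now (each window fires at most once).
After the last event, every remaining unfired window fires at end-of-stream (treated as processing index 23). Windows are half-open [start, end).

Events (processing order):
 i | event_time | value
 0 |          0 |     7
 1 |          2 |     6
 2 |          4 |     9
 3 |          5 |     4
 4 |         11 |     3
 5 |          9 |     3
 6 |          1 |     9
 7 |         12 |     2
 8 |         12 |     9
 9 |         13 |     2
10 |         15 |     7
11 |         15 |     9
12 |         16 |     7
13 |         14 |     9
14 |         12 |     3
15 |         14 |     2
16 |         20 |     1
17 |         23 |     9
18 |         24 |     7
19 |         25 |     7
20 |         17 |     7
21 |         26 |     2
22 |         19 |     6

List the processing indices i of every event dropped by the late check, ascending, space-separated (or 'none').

6 20 22

i=0 t=0 v=7: → [0,4); WM=−∞
i=1 t=2 v=6: → [0,6); WM=−∞
i=2 t=4 v=9: → [0,8); WM=1
i=3 t=5 v=4: → [0,9); WM=1
i=4 t=11 v=3: → [11,15); WM=1
i=5 t=9 v=3: → [9,15); WM=8
i=6 t=1 v=9: DROP (t<8-1); WM=8
i=7 t=12 v=2: → [9,16); WM=8
i=8 t=12 v=9: → [9,16); WM=9
i=9 t=13 v=2: → [9,17); WM=9
i=10 t=15 v=7: → [9,19); WM=9
i=11 t=15 v=9: → [9,19); WM=12
i=12 t=16 v=7: → [9,20); WM=12
i=13 t=14 v=9: → [9,20); WM=12
i=14 t=12 v=3: → [9,20); WM=13
i=15 t=14 v=2: → [9,20); WM=13
i=16 t=20 v=1: → [20,24); WM=13
i=17 t=23 v=9: → [20,27); WM=20
i=18 t=24 v=7: → [20,28); WM=20
i=19 t=25 v=7: → [20,29); WM=20
i=20 t=17 v=7: DROP (t<20-1); WM=22
i=21 t=26 v=2: → [20,30); WM=22
i=22 t=19 v=6: DROP (t<22-1); WM=22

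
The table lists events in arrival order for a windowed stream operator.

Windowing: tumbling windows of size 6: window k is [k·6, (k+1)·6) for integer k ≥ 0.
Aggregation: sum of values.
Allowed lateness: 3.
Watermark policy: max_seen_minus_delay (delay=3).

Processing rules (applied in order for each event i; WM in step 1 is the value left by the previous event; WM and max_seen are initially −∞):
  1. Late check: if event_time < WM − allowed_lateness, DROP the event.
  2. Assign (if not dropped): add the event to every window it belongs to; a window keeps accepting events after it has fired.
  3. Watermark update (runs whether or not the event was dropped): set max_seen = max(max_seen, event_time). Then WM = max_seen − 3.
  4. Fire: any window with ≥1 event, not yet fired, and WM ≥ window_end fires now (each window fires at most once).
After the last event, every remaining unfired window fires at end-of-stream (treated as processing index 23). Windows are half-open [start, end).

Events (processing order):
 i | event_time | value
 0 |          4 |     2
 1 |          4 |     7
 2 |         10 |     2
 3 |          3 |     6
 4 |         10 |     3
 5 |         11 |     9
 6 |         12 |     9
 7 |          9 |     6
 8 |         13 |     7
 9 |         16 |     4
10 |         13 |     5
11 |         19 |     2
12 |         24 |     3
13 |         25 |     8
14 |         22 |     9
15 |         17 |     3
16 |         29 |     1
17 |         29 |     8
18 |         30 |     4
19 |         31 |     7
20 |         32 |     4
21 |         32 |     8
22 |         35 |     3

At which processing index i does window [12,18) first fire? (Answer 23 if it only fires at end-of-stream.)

12

i=0 t=4 v=2: → [0,6); WM=1
i=1 t=4 v=7: → [0,6); WM=1
i=2 t=10 v=2: → [6,12); WM=7; [0,6) fires=9
i=3 t=3 v=6: DROP (t<7-3); WM=7
i=4 t=10 v=3: → [6,12); WM=7
i=5 t=11 v=9: → [6,12); WM=8
i=6 t=12 v=9: → [12,18); WM=9
i=7 t=9 v=6: → [6,12); WM=9
i=8 t=13 v=7: → [12,18); WM=10
i=9 t=16 v=4: → [12,18); WM=13; [6,12) fires=20
i=10 t=13 v=5: → [12,18); WM=13
i=11 t=19 v=2: → [18,24); WM=16
i=12 t=24 v=3: → [24,30); WM=21; [12,18) fires=25
i=13 t=25 v=8: → [24,30); WM=22
i=14 t=22 v=9: → [18,24); WM=22
i=15 t=17 v=3: DROP (t<22-3); WM=22
i=16 t=29 v=1: → [24,30); WM=26; [18,24) fires=11
i=17 t=29 v=8: → [24,30); WM=26
i=18 t=30 v=4: → [30,36); WM=27
i=19 t=31 v=7: → [30,36); WM=28
i=20 t=32 v=4: → [30,36); WM=29
i=21 t=32 v=8: → [30,36); WM=29
i=22 t=35 v=3: → [30,36); WM=32; [24,30) fires=20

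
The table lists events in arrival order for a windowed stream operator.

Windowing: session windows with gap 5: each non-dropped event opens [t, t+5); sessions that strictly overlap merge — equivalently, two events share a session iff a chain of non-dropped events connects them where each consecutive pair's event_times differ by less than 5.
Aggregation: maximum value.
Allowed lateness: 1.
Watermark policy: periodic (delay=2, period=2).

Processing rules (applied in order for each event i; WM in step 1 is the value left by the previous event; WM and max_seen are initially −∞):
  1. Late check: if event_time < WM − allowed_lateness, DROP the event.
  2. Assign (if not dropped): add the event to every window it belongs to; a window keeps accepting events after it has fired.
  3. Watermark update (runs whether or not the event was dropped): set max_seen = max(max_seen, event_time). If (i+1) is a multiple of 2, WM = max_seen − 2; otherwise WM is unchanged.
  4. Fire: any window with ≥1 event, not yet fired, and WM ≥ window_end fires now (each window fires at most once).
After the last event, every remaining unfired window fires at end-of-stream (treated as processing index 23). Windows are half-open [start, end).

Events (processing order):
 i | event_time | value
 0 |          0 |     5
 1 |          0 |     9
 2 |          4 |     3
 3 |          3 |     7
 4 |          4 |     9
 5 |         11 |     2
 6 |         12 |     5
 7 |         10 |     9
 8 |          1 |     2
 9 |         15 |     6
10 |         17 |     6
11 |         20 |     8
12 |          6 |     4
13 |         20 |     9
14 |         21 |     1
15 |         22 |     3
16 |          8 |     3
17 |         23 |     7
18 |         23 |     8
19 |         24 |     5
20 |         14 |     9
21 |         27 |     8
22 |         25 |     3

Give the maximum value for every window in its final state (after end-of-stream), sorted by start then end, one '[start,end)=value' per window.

[0,9)=9 [10,32)=9

i=0 t=0 v=5: → [0,5); WM=−∞
i=1 t=0 v=9: → [0,5); WM=-2
i=2 t=4 v=3: → [0,9); WM=-2
i=3 t=3 v=7: → [0,9); WM=2
i=4 t=4 v=9: → [0,9); WM=2
i=5 t=11 v=2: → [11,16); WM=9
i=6 t=12 v=5: → [11,17); WM=9
i=7 t=10 v=9: → [10,17); WM=10
i=8 t=1 v=2: DROP (t<10-1); WM=10
i=9 t=15 v=6: → [10,20); WM=13
i=10 t=17 v=6: → [10,22); WM=13
i=11 t=20 v=8: → [10,25); WM=18
i=12 t=6 v=4: DROP (t<18-1); WM=18
i=13 t=20 v=9: → [10,25); WM=18
i=14 t=21 v=1: → [10,26); WM=18
i=15 t=22 v=3: → [10,27); WM=20
i=16 t=8 v=3: DROP (t<20-1); WM=20
i=17 t=23 v=7: → [10,28); WM=21
i=18 t=23 v=8: → [10,28); WM=21
i=19 t=24 v=5: → [10,29); WM=22
i=20 t=14 v=9: DROP (t<22-1); WM=22
i=21 t=27 v=8: → [10,32); WM=25
i=22 t=25 v=3: → [10,32); WM=25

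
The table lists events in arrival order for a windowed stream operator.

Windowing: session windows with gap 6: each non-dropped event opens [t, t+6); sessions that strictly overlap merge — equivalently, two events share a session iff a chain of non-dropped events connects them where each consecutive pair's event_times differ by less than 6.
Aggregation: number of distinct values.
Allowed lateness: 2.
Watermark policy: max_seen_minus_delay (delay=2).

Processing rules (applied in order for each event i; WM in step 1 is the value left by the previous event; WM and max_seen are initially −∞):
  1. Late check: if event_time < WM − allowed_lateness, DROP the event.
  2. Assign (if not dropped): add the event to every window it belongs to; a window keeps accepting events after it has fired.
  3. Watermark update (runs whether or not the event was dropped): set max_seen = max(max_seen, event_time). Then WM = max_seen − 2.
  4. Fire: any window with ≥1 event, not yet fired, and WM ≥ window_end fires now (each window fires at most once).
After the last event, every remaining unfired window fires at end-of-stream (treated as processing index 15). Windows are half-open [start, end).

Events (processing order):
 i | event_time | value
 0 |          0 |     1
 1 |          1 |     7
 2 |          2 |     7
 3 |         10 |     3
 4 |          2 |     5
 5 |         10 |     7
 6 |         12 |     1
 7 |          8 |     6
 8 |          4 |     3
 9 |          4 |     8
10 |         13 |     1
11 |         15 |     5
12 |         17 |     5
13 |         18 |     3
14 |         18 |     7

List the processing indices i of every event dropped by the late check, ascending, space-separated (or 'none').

4 8 9

i=0 t=0 v=1: → [0,6); WM=-2
i=1 t=1 v=7: → [0,7); WM=-1
i=2 t=2 v=7: → [0,8); WM=0
i=3 t=10 v=3: → [10,16); WM=8
i=4 t=2 v=5: DROP (t<8-2); WM=8
i=5 t=10 v=7: → [10,16); WM=8
i=6 t=12 v=1: → [10,18); WM=10
i=7 t=8 v=6: → [8,18); WM=10
i=8 t=4 v=3: DROP (t<10-2); WM=10
i=9 t=4 v=8: DROP (t<10-2); WM=10
i=10 t=13 v=1: → [8,19); WM=11
i=11 t=15 v=5: → [8,21); WM=13
i=12 t=17 v=5: → [8,23); WM=15
i=13 t=18 v=3: → [8,24); WM=16
i=14 t=18 v=7: → [8,24); WM=16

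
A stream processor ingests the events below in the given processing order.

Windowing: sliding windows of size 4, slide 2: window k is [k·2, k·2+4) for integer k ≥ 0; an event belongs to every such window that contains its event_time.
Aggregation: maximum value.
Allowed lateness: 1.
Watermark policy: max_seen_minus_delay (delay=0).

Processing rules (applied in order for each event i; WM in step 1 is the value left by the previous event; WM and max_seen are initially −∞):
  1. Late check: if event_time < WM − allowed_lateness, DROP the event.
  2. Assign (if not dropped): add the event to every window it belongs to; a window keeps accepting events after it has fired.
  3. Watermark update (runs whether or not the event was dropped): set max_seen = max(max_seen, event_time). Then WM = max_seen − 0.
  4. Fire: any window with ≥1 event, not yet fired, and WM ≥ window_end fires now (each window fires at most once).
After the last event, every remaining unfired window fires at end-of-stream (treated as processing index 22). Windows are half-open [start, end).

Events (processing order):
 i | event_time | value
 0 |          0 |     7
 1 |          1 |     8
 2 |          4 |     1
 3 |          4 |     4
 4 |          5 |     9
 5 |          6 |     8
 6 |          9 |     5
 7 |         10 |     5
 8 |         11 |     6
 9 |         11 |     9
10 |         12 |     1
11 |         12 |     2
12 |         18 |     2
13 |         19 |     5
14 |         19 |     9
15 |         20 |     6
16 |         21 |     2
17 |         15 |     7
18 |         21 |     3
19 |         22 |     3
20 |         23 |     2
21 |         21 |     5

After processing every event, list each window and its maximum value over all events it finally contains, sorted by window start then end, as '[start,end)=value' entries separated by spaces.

i=0 t=0 v=7: → [0,4); WM=0
i=1 t=1 v=8: → [0,4); WM=1
i=2 t=4 v=1: → [4,8),[2,6); WM=4; [0,4) fires=8
i=3 t=4 v=4: → [4,8),[2,6); WM=4
i=4 t=5 v=9: → [4,8),[2,6); WM=5
i=5 t=6 v=8: → [6,10),[4,8); WM=6; [2,6) fires=9
i=6 t=9 v=5: → [8,12),[6,10); WM=9; [4,8) fires=9
i=7 t=10 v=5: → [10,14),[8,12); WM=10; [6,10) fires=8
i=8 t=11 v=6: → [10,14),[8,12); WM=11
i=9 t=11 v=9: → [10,14),[8,12); WM=11
i=10 t=12 v=1: → [12,16),[10,14); WM=12; [8,12) fires=9
i=11 t=12 v=2: → [12,16),[10,14); WM=12
i=12 t=18 v=2: → [18,22),[16,20); WM=18; [10,14) fires=9 [12,16) fires=2
i=13 t=19 v=5: → [18,22),[16,20); WM=19
i=14 t=19 v=9: → [18,22),[16,20); WM=19
i=15 t=20 v=6: → [20,24),[18,22); WM=20; [16,20) fires=9
i=16 t=21 v=2: → [20,24),[18,22); WM=21
i=17 t=15 v=7: DROP (t<21-1); WM=21
i=18 t=21 v=3: → [20,24),[18,22); WM=21
i=19 t=22 v=3: → [22,26),[20,24); WM=22; [18,22) fires=9
i=20 t=23 v=2: → [22,26),[20,24); WM=23
i=21 t=21 v=5: DROP (t<23-1); WM=23

[0,4)=8 [2,6)=9 [4,8)=9 [6,10)=8 [8,12)=9 [10,14)=9 [12,16)=2 [16,20)=9 [18,22)=9 [20,24)=6 [22,26)=3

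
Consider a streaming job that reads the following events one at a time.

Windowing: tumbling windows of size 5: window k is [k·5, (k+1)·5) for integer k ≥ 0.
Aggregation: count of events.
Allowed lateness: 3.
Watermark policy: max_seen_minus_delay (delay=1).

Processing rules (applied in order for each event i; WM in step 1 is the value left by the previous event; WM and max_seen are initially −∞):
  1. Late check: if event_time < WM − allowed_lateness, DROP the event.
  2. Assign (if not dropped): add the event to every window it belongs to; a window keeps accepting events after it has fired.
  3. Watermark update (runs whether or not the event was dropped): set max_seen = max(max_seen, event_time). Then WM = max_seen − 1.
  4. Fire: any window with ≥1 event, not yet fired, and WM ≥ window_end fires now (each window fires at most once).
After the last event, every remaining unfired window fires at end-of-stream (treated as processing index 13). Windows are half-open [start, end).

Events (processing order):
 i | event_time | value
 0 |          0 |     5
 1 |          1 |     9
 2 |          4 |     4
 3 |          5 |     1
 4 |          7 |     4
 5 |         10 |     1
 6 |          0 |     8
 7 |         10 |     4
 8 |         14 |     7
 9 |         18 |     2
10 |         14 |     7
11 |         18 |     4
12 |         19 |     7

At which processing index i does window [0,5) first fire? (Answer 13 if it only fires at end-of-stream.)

4

i=0 t=0 v=5: → [0,5); WM=-1
i=1 t=1 v=9: → [0,5); WM=0
i=2 t=4 v=4: → [0,5); WM=3
i=3 t=5 v=1: → [5,10); WM=4
i=4 t=7 v=4: → [5,10); WM=6; [0,5) fires=3
i=5 t=10 v=1: → [10,15); WM=9
i=6 t=0 v=8: DROP (t<9-3); WM=9
i=7 t=10 v=4: → [10,15); WM=9
i=8 t=14 v=7: → [10,15); WM=13; [5,10) fires=2
i=9 t=18 v=2: → [15,20); WM=17; [10,15) fires=3
i=10 t=14 v=7: → [10,15); WM=17
i=11 t=18 v=4: → [15,20); WM=17
i=12 t=19 v=7: → [15,20); WM=18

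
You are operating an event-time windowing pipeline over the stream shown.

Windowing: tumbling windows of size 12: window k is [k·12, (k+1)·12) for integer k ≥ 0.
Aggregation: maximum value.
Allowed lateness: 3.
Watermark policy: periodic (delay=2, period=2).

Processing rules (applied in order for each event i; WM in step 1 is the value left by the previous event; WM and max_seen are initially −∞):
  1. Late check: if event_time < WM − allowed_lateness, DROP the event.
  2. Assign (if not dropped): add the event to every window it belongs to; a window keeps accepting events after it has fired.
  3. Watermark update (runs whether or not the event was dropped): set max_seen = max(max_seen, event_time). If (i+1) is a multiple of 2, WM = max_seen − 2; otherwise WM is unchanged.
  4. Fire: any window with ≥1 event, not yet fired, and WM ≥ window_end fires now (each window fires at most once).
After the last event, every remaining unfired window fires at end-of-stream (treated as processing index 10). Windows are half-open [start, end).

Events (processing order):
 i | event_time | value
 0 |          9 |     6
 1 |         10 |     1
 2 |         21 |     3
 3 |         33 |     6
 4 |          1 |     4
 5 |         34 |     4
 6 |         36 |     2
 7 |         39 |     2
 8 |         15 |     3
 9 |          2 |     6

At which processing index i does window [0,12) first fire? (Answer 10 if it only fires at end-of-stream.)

3

i=0 t=9 v=6: → [0,12); WM=−∞
i=1 t=10 v=1: → [0,12); WM=8
i=2 t=21 v=3: → [12,24); WM=8
i=3 t=33 v=6: → [24,36); WM=31; [0,12) fires=6 [12,24) fires=3
i=4 t=1 v=4: DROP (t<31-3); WM=31
i=5 t=34 v=4: → [24,36); WM=32
i=6 t=36 v=2: → [36,48); WM=32
i=7 t=39 v=2: → [36,48); WM=37; [24,36) fires=6
i=8 t=15 v=3: DROP (t<37-3); WM=37
i=9 t=2 v=6: DROP (t<37-3); WM=37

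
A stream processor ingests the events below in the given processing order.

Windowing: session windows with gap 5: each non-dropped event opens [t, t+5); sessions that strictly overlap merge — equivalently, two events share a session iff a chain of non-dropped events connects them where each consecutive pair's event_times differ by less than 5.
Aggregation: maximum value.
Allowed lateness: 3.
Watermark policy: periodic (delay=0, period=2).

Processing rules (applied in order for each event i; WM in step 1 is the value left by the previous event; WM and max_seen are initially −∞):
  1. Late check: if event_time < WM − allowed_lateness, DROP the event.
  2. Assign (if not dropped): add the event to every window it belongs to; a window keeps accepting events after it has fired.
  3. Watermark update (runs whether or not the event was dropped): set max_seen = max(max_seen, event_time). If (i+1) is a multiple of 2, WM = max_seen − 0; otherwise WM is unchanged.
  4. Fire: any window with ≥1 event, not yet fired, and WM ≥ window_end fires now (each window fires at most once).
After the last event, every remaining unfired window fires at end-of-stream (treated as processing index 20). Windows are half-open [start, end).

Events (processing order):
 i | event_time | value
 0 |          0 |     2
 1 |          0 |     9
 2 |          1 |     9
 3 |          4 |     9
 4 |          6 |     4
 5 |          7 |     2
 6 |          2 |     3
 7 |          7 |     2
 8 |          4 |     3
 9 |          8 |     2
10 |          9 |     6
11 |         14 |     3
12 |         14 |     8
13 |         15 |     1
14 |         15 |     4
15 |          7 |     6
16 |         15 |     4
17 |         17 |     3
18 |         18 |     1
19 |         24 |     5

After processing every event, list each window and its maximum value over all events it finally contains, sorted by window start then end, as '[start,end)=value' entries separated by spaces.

i=0 t=0 v=2: → [0,5); WM=−∞
i=1 t=0 v=9: → [0,5); WM=0
i=2 t=1 v=9: → [0,6); WM=0
i=3 t=4 v=9: → [0,9); WM=4
i=4 t=6 v=4: → [0,11); WM=4
i=5 t=7 v=2: → [0,12); WM=7
i=6 t=2 v=3: DROP (t<7-3); WM=7
i=7 t=7 v=2: → [0,12); WM=7
i=8 t=4 v=3: → [0,12); WM=7
i=9 t=8 v=2: → [0,13); WM=8
i=10 t=9 v=6: → [0,14); WM=8
i=11 t=14 v=3: → [14,19); WM=14
i=12 t=14 v=8: → [14,19); WM=14
i=13 t=15 v=1: → [14,20); WM=15
i=14 t=15 v=4: → [14,20); WM=15
i=15 t=7 v=6: DROP (t<15-3); WM=15
i=16 t=15 v=4: → [14,20); WM=15
i=17 t=17 v=3: → [14,22); WM=17
i=18 t=18 v=1: → [14,23); WM=17
i=19 t=24 v=5: → [24,29); WM=24

[0,14)=9 [14,23)=8 [24,29)=5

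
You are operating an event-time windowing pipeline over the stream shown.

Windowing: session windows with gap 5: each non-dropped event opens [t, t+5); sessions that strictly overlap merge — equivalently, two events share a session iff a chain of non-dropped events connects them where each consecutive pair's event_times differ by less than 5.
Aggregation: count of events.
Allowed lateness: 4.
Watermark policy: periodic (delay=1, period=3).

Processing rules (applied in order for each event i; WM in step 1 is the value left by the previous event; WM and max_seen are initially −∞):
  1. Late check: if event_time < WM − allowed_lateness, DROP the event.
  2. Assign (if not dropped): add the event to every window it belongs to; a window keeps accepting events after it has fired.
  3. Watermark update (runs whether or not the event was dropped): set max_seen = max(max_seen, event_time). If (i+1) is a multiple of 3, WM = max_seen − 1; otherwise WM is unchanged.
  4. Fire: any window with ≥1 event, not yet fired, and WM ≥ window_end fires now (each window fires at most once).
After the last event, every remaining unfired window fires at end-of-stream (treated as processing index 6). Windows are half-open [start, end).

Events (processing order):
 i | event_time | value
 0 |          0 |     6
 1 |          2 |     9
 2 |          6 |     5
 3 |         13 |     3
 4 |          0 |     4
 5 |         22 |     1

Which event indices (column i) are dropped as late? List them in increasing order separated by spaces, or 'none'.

i=0 t=0 v=6: → [0,5); WM=−∞
i=1 t=2 v=9: → [0,7); WM=−∞
i=2 t=6 v=5: → [0,11); WM=5
i=3 t=13 v=3: → [13,18); WM=5
i=4 t=0 v=4: DROP (t<5-4); WM=5
i=5 t=22 v=1: → [22,27); WM=21

4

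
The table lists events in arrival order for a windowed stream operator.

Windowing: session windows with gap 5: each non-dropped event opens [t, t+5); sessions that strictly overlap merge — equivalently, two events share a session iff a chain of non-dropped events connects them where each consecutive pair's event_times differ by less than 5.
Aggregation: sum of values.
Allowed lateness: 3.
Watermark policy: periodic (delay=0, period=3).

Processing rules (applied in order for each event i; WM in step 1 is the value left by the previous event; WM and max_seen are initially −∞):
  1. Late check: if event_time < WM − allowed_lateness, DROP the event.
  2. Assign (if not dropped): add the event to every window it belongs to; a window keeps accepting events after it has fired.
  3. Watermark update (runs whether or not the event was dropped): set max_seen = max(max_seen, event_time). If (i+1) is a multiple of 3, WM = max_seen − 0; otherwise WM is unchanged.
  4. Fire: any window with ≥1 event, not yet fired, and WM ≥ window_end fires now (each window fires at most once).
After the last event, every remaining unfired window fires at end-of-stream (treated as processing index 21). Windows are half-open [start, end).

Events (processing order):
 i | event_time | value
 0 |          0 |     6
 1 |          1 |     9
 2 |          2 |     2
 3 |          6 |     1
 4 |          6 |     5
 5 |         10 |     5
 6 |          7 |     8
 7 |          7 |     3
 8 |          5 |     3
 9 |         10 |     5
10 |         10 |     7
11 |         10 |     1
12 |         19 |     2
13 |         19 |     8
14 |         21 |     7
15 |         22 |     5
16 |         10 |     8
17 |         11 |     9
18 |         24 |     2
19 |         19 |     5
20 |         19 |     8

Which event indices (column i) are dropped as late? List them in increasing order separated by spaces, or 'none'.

i=0 t=0 v=6: → [0,5); WM=−∞
i=1 t=1 v=9: → [0,6); WM=−∞
i=2 t=2 v=2: → [0,7); WM=2
i=3 t=6 v=1: → [0,11); WM=2
i=4 t=6 v=5: → [0,11); WM=2
i=5 t=10 v=5: → [0,15); WM=10
i=6 t=7 v=8: → [0,15); WM=10
i=7 t=7 v=3: → [0,15); WM=10
i=8 t=5 v=3: DROP (t<10-3); WM=10
i=9 t=10 v=5: → [0,15); WM=10
i=10 t=10 v=7: → [0,15); WM=10
i=11 t=10 v=1: → [0,15); WM=10
i=12 t=19 v=2: → [19,24); WM=10
i=13 t=19 v=8: → [19,24); WM=10
i=14 t=21 v=7: → [19,26); WM=21
i=15 t=22 v=5: → [19,27); WM=21
i=16 t=10 v=8: DROP (t<21-3); WM=21
i=17 t=11 v=9: DROP (t<21-3); WM=22
i=18 t=24 v=2: → [19,29); WM=22
i=19 t=19 v=5: → [19,29); WM=22
i=20 t=19 v=8: → [19,29); WM=24

8 16 17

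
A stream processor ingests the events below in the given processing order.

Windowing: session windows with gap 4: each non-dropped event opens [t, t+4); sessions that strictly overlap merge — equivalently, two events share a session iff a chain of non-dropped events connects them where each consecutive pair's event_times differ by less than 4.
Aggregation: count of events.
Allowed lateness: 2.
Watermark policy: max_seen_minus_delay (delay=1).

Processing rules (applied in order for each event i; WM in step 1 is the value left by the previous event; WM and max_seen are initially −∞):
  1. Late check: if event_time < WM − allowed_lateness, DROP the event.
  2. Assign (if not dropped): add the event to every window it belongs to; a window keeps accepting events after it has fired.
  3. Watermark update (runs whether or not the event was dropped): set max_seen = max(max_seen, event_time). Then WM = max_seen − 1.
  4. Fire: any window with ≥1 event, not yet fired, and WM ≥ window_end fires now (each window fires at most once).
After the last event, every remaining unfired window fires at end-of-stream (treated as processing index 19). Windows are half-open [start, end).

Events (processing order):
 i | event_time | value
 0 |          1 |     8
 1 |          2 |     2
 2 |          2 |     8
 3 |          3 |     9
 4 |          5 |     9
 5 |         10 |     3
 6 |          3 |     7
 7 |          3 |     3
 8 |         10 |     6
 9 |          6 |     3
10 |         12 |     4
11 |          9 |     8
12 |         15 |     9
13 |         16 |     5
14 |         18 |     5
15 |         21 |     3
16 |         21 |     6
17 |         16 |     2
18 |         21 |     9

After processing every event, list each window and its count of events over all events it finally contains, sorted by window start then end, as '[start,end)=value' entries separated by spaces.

i=0 t=1 v=8: → [1,5); WM=0
i=1 t=2 v=2: → [1,6); WM=1
i=2 t=2 v=8: → [1,6); WM=1
i=3 t=3 v=9: → [1,7); WM=2
i=4 t=5 v=9: → [1,9); WM=4
i=5 t=10 v=3: → [10,14); WM=9
i=6 t=3 v=7: DROP (t<9-2); WM=9
i=7 t=3 v=3: DROP (t<9-2); WM=9
i=8 t=10 v=6: → [10,14); WM=9
i=9 t=6 v=3: DROP (t<9-2); WM=9
i=10 t=12 v=4: → [10,16); WM=11
i=11 t=9 v=8: → [9,16); WM=11
i=12 t=15 v=9: → [9,19); WM=14
i=13 t=16 v=5: → [9,20); WM=15
i=14 t=18 v=5: → [9,22); WM=17
i=15 t=21 v=3: → [9,25); WM=20
i=16 t=21 v=6: → [9,25); WM=20
i=17 t=16 v=2: DROP (t<20-2); WM=20
i=18 t=21 v=9: → [9,25); WM=20

[1,9)=5 [9,25)=10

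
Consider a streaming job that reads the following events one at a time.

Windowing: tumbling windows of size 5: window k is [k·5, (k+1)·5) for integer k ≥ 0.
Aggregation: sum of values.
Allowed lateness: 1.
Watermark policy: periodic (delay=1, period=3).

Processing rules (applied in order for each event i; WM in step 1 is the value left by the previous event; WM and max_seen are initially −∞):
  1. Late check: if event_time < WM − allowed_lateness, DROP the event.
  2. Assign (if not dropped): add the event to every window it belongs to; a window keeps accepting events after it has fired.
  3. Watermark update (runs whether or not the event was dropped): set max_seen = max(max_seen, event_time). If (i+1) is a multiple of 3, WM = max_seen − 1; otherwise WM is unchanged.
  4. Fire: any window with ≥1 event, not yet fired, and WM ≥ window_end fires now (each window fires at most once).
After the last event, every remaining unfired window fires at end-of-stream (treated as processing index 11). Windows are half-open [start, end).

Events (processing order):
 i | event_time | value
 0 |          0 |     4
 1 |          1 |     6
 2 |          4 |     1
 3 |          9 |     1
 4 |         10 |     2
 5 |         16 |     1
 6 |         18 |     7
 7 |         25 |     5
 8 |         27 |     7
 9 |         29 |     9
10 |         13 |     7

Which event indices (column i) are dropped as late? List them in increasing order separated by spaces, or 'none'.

10

i=0 t=0 v=4: → [0,5); WM=−∞
i=1 t=1 v=6: → [0,5); WM=−∞
i=2 t=4 v=1: → [0,5); WM=3
i=3 t=9 v=1: → [5,10); WM=3
i=4 t=10 v=2: → [10,15); WM=3
i=5 t=16 v=1: → [15,20); WM=15; [0,5) fires=11 [5,10) fires=1 [10,15) fires=2
i=6 t=18 v=7: → [15,20); WM=15
i=7 t=25 v=5: → [25,30); WM=15
i=8 t=27 v=7: → [25,30); WM=26; [15,20) fires=8
i=9 t=29 v=9: → [25,30); WM=26
i=10 t=13 v=7: DROP (t<26-1); WM=26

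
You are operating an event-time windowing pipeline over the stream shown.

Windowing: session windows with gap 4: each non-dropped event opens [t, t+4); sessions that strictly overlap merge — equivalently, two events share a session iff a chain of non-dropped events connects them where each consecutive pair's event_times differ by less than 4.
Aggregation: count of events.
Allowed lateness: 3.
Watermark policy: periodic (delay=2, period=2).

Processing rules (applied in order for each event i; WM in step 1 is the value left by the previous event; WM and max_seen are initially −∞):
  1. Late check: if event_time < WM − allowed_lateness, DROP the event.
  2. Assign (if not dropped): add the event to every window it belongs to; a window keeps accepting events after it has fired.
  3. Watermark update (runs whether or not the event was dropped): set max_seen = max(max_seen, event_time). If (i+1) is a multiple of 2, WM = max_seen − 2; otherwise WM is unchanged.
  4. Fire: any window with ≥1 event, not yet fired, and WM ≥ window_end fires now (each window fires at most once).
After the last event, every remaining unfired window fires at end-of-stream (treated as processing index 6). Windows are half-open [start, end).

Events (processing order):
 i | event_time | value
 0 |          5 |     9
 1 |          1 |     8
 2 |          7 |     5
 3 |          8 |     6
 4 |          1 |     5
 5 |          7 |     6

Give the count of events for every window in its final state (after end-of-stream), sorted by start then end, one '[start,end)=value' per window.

i=0 t=5 v=9: → [5,9); WM=−∞
i=1 t=1 v=8: → [1,5); WM=3
i=2 t=7 v=5: → [5,11); WM=3
i=3 t=8 v=6: → [5,12); WM=6
i=4 t=1 v=5: DROP (t<6-3); WM=6
i=5 t=7 v=6: → [5,12); WM=6

[1,5)=1 [5,12)=4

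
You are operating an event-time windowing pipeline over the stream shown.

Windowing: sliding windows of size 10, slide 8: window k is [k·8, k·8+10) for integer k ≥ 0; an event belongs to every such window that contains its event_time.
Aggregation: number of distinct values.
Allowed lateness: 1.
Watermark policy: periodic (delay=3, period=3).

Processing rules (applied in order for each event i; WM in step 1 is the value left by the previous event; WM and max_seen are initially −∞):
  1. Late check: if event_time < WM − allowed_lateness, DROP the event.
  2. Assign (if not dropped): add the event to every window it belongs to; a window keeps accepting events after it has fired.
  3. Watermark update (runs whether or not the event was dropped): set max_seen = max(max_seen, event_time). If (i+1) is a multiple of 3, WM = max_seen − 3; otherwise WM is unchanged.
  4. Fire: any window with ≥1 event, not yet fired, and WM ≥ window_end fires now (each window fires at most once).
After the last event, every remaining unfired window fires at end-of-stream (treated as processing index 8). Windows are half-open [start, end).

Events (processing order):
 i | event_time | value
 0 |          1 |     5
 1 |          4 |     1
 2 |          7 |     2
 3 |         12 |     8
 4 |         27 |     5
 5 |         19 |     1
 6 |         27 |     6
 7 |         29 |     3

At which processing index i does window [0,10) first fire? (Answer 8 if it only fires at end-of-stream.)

i=0 t=1 v=5: → [0,10); WM=−∞
i=1 t=4 v=1: → [0,10); WM=−∞
i=2 t=7 v=2: → [0,10); WM=4
i=3 t=12 v=8: → [8,18); WM=4
i=4 t=27 v=5: → [24,34); WM=4
i=5 t=19 v=1: → [16,26); WM=24; [0,10) fires=3 [8,18) fires=1
i=6 t=27 v=6: → [24,34); WM=24
i=7 t=29 v=3: → [24,34); WM=24

5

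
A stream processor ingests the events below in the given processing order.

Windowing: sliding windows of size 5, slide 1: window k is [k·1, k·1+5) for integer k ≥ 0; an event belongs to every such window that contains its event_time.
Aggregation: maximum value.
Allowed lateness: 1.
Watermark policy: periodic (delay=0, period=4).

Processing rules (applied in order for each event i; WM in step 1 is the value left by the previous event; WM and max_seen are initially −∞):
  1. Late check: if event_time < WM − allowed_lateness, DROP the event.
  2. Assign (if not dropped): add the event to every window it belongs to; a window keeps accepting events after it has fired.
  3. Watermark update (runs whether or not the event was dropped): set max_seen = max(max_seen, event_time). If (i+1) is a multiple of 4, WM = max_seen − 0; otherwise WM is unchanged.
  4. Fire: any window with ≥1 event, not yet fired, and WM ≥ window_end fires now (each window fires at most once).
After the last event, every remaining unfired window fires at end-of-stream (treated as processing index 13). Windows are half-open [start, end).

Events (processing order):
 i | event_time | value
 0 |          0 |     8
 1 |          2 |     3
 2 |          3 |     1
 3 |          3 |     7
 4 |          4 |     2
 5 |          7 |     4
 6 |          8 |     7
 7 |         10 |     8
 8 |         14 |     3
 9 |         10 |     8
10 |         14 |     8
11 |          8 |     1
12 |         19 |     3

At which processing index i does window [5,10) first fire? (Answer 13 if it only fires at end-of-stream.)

7

i=0 t=0 v=8: → [0,5); WM=−∞
i=1 t=2 v=3: → [2,7),[1,6),[0,5); WM=−∞
i=2 t=3 v=1: → [3,8),[2,7),[1,6),[0,5); WM=−∞
i=3 t=3 v=7: → [3,8),[2,7),[1,6),[0,5); WM=3
i=4 t=4 v=2: → [4,9),[3,8),[2,7),[1,6),[0,5); WM=3
i=5 t=7 v=4: → [7,12),[6,11),[5,10),[4,9),[3,8); WM=3
i=6 t=8 v=7: → [8,13),[7,12),[6,11),[5,10),[4,9); WM=3
i=7 t=10 v=8: → [10,15),[9,14),[8,13),[7,12),[6,11); WM=10; [0,5) fires=8 [1,6) fires=7 [2,7) fires=7 [3,8) fires=7 [4,9) fires=7 [5,10) fires=7
i=8 t=14 v=3: → [14,19),[13,18),[12,17),[11,16),[10,15); WM=10
i=9 t=10 v=8: → [10,15),[9,14),[8,13),[7,12),[6,11); WM=10
i=10 t=14 v=8: → [14,19),[13,18),[12,17),[11,16),[10,15); WM=10
i=11 t=8 v=1: DROP (t<10-1); WM=14; [6,11) fires=8 [7,12) fires=8 [8,13) fires=8 [9,14) fires=8
i=12 t=19 v=3: → [19,24),[18,23),[17,22),[16,21),[15,20); WM=14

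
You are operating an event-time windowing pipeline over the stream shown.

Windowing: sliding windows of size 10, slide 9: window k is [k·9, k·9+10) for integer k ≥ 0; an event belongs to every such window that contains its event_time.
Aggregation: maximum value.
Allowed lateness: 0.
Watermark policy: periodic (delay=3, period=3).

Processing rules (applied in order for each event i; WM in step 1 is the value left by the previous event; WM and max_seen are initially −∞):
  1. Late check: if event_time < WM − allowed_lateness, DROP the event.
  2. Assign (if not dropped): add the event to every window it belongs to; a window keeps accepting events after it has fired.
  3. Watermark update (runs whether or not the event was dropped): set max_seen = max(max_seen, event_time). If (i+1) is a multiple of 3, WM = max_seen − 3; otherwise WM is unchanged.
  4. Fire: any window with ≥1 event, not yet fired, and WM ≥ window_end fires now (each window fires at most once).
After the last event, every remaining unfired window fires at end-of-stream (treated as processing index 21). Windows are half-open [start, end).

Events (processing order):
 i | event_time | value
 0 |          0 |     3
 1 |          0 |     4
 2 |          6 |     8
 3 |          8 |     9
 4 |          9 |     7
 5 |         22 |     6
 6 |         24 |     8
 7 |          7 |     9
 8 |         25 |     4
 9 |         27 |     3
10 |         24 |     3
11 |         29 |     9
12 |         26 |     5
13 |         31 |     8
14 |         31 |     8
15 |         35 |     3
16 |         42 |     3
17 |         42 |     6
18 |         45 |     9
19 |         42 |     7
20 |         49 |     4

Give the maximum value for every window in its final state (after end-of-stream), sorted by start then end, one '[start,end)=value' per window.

[0,10)=9 [9,19)=7 [18,28)=8 [27,37)=9 [36,46)=9 [45,55)=9

i=0 t=0 v=3: → [0,10); WM=−∞
i=1 t=0 v=4: → [0,10); WM=−∞
i=2 t=6 v=8: → [0,10); WM=3
i=3 t=8 v=9: → [0,10); WM=3
i=4 t=9 v=7: → [9,19),[0,10); WM=3
i=5 t=22 v=6: → [18,28); WM=19; [0,10) fires=9 [9,19) fires=7
i=6 t=24 v=8: → [18,28); WM=19
i=7 t=7 v=9: DROP (t<19-0); WM=19
i=8 t=25 v=4: → [18,28); WM=22
i=9 t=27 v=3: → [27,37),[18,28); WM=22
i=10 t=24 v=3: → [18,28); WM=22
i=11 t=29 v=9: → [27,37); WM=26
i=12 t=26 v=5: → [18,28); WM=26
i=13 t=31 v=8: → [27,37); WM=26
i=14 t=31 v=8: → [27,37); WM=28; [18,28) fires=8
i=15 t=35 v=3: → [27,37); WM=28
i=16 t=42 v=3: → [36,46); WM=28
i=17 t=42 v=6: → [36,46); WM=39; [27,37) fires=9
i=18 t=45 v=9: → [45,55),[36,46); WM=39
i=19 t=42 v=7: → [36,46); WM=39
i=20 t=49 v=4: → [45,55); WM=46; [36,46) fires=9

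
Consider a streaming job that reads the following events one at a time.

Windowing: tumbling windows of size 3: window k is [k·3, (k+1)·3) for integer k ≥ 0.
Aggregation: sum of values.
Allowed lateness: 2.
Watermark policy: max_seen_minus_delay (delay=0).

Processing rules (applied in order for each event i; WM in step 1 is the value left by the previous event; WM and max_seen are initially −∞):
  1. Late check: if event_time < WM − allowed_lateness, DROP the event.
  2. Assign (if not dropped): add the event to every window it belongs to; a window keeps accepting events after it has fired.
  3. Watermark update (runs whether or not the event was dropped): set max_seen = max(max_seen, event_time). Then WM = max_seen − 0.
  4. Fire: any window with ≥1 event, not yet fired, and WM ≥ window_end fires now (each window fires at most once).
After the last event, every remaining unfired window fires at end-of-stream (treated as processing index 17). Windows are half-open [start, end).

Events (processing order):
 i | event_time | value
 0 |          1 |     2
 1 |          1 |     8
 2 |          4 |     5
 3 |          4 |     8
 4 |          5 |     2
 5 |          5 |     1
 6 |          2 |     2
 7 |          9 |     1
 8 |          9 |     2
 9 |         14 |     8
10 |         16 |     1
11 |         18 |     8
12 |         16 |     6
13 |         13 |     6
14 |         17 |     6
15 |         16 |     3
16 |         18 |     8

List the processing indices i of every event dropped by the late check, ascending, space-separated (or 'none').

6 13

i=0 t=1 v=2: → [0,3); WM=1
i=1 t=1 v=8: → [0,3); WM=1
i=2 t=4 v=5: → [3,6); WM=4; [0,3) fires=10
i=3 t=4 v=8: → [3,6); WM=4
i=4 t=5 v=2: → [3,6); WM=5
i=5 t=5 v=1: → [3,6); WM=5
i=6 t=2 v=2: DROP (t<5-2); WM=5
i=7 t=9 v=1: → [9,12); WM=9; [3,6) fires=16
i=8 t=9 v=2: → [9,12); WM=9
i=9 t=14 v=8: → [12,15); WM=14; [9,12) fires=3
i=10 t=16 v=1: → [15,18); WM=16; [12,15) fires=8
i=11 t=18 v=8: → [18,21); WM=18; [15,18) fires=1
i=12 t=16 v=6: → [15,18); WM=18
i=13 t=13 v=6: DROP (t<18-2); WM=18
i=14 t=17 v=6: → [15,18); WM=18
i=15 t=16 v=3: → [15,18); WM=18
i=16 t=18 v=8: → [18,21); WM=18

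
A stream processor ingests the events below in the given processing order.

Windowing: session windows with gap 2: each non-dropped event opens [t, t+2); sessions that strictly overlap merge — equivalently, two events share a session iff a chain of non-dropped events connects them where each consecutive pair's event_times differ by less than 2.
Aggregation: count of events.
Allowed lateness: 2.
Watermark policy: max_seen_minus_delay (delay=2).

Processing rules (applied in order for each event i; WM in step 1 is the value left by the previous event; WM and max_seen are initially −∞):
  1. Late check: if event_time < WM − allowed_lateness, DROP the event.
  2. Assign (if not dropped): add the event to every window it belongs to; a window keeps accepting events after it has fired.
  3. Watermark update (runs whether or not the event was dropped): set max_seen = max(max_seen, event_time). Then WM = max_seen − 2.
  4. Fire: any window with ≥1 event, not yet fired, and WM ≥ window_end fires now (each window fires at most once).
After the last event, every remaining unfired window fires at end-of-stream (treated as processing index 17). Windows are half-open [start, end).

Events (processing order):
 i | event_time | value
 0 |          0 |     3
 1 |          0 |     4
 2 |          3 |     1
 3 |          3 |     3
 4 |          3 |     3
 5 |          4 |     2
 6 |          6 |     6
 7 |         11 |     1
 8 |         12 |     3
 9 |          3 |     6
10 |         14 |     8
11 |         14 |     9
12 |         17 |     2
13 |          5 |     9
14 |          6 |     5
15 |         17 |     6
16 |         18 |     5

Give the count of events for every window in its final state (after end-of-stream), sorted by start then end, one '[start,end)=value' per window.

i=0 t=0 v=3: → [0,2); WM=-2
i=1 t=0 v=4: → [0,2); WM=-2
i=2 t=3 v=1: → [3,5); WM=1
i=3 t=3 v=3: → [3,5); WM=1
i=4 t=3 v=3: → [3,5); WM=1
i=5 t=4 v=2: → [3,6); WM=2
i=6 t=6 v=6: → [6,8); WM=4
i=7 t=11 v=1: → [11,13); WM=9
i=8 t=12 v=3: → [11,14); WM=10
i=9 t=3 v=6: DROP (t<10-2); WM=10
i=10 t=14 v=8: → [14,16); WM=12
i=11 t=14 v=9: → [14,16); WM=12
i=12 t=17 v=2: → [17,19); WM=15
i=13 t=5 v=9: DROP (t<15-2); WM=15
i=14 t=6 v=5: DROP (t<15-2); WM=15
i=15 t=17 v=6: → [17,19); WM=15
i=16 t=18 v=5: → [17,20); WM=16

[0,2)=2 [3,6)=4 [6,8)=1 [11,14)=2 [14,16)=2 [17,20)=3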